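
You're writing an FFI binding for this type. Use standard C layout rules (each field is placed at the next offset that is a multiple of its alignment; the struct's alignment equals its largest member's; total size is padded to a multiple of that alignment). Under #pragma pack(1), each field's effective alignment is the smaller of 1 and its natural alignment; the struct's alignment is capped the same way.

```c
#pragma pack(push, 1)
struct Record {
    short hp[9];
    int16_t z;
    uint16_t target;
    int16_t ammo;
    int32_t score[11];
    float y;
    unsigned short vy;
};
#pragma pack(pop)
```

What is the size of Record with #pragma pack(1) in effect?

hp at 0 (size 18, align 1) → ends 18
z at 18 (size 2, align 1) → ends 20
target at 20 (size 2, align 1) → ends 22
ammo at 22 (size 2, align 1) → ends 24
score at 24 (size 44, align 1) → ends 68
y at 68 (size 4, align 1) → ends 72
vy at 72 (size 2, align 1) → ends 74
total 74 bytes, alignment 1

74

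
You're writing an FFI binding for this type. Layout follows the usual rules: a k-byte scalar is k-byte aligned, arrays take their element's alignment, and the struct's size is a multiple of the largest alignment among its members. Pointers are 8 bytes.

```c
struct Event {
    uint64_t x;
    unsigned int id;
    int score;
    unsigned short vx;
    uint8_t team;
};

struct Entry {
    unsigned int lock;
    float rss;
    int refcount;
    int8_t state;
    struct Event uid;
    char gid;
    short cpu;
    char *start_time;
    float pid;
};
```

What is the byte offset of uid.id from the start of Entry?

24

Event: x at 0 (size 8, align 8) → ends 8; id at 8 (size 4, align 4) → ends 12; score at 12 (size 4, align 4) → ends 16; vx at 16 (size 2, align 2) → ends 18; team at 18 (size 1, align 1) → ends 19; tail pad 5 to reach multiple of 8; total 24 bytes, alignment 8
lock at 0 (size 4, align 4) → ends 4
rss at 4 (size 4, align 4) → ends 8
refcount at 8 (size 4, align 4) → ends 12
state at 12 (size 1, align 1) → ends 13
pad 3 to align 8 for uid
uid at 16 (size 24, align 8) → ends 40
within Event: id at 8
16 + 8 = 24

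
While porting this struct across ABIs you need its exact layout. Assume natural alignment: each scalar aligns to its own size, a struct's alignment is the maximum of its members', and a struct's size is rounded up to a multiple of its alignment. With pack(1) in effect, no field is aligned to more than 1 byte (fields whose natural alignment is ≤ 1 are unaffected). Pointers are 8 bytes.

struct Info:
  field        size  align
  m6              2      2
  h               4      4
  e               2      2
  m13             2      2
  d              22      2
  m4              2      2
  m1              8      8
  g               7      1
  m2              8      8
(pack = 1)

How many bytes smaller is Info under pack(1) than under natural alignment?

natural layout:
  m6 at 0 (size 2, align 2) → ends 2
  pad 2 to align 4 for h
  h at 4 (size 4, align 4) → ends 8
  e at 8 (size 2, align 2) → ends 10
  m13 at 10 (size 2, align 2) → ends 12
  d at 12 (size 22, align 2) → ends 34
  m4 at 34 (size 2, align 2) → ends 36
  pad 4 to align 8 for m1
  m1 at 40 (size 8, align 8) → ends 48
  g at 48 (size 7, align 1) → ends 55
  pad 1 to align 8 for m2
  m2 at 56 (size 8, align 8) → ends 64
  total 64 bytes, alignment 8
packed(1) layout:
  m6 at 0 (size 2, align 1) → ends 2
  h at 2 (size 4, align 1) → ends 6
  e at 6 (size 2, align 1) → ends 8
  m13 at 8 (size 2, align 1) → ends 10
  d at 10 (size 22, align 1) → ends 32
  m4 at 32 (size 2, align 1) → ends 34
  m1 at 34 (size 8, align 1) → ends 42
  g at 42 (size 7, align 1) → ends 49
  m2 at 49 (size 8, align 1) → ends 57
  total 57 bytes, alignment 1
64 − 57 = 7

7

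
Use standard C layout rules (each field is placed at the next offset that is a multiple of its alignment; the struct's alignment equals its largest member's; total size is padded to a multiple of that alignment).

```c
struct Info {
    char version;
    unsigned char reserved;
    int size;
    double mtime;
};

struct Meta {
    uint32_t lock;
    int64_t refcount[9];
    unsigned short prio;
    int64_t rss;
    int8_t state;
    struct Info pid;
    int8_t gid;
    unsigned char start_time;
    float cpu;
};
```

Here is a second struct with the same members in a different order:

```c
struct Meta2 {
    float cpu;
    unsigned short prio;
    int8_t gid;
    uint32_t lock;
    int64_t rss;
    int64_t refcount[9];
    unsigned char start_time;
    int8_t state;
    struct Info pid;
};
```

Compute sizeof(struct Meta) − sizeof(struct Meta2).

Info: @0: version [1B, align 1] → 1; @1: reserved [1B, align 1] → 2; +2 pad (align 4); @4: size [4B, align 4] → 8; @8: mtime [8B, align 8] → 16; size 16, align 8
@0: lock [4B, align 4] → 4
+4 pad (align 8)
@8: refcount [72B, align 8] → 80
@80: prio [2B, align 2] → 82
+6 pad (align 8)
@88: rss [8B, align 8] → 96
@96: state [1B, align 1] → 97
+7 pad (align 8)
@104: pid [16B, align 8] → 120
@120: gid [1B, align 1] → 121
@121: start_time [1B, align 1] → 122
+2 pad (align 4)
@124: cpu [4B, align 4] → 128
size 128, align 8
— Meta2 —
@0: cpu [4B, align 4] → 4
@4: prio [2B, align 2] → 6
@6: gid [1B, align 1] → 7
+1 pad (align 4)
@8: lock [4B, align 4] → 12
+4 pad (align 8)
@16: rss [8B, align 8] → 24
@24: refcount [72B, align 8] → 96
@96: start_time [1B, align 1] → 97
@97: state [1B, align 1] → 98
+6 pad (align 8)
@104: pid [16B, align 8] → 120
size 120, align 8
128 − 120 = 8

8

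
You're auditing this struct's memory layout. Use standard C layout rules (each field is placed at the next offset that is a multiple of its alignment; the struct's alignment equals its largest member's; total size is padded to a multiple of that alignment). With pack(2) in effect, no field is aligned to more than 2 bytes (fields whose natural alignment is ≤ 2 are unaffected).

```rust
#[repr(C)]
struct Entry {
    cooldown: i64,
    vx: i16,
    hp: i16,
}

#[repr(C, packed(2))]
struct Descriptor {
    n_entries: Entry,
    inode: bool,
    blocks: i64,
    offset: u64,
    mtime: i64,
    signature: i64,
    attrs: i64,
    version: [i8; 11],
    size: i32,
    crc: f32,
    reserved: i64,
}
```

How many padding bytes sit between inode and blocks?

1

Entry: @0: cooldown [8B, align 8] → 8; @8: vx [2B, align 2] → 10; @10: hp [2B, align 2] → 12; +4 tail pad (align 8); size 16, align 8
@0: n_entries [16B, align 2] → 16
@16: inode [1B, align 1] → 17
+1 pad (align 2)
@18: blocks [8B, align 2] → 26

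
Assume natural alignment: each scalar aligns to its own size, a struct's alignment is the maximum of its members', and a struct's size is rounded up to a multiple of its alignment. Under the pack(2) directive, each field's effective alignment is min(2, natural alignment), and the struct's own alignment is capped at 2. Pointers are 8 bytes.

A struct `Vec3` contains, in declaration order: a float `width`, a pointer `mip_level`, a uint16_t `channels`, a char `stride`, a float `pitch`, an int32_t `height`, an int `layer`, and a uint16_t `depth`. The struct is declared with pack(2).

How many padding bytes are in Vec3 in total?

0..4  width  (4B, 2-aligned)
4..12  mip_level  (8B, 2-aligned)
12..14  channels  (2B, 2-aligned)
14..15  stride  (1B, 1-aligned)
15..16  -- padding (1B)
16..20  pitch  (4B, 2-aligned)
20..24  height  (4B, 2-aligned)
24..28  layer  (4B, 2-aligned)
28..30  depth  (2B, 2-aligned)
sizeof = 30, alignof = 2
data bytes 29, size 30 → padding 1

1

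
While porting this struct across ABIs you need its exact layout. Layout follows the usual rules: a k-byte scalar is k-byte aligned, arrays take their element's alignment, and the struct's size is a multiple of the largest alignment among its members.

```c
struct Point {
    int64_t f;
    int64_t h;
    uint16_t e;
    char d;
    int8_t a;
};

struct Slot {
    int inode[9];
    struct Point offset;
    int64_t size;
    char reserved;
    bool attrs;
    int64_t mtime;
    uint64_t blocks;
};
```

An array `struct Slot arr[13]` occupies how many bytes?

1248

Point: 0..8  f  (8B, 8-aligned); 8..16  h  (8B, 8-aligned); 16..18  e  (2B, 2-aligned); 18..19  d  (1B, 1-aligned); 19..20  a  (1B, 1-aligned); 20..24  -- tail padding (4B); sizeof = 24, alignof = 8
0..36  inode  (36B, 4-aligned)
36..40  -- padding (4B)
40..64  offset  (24B, 8-aligned)
64..72  size  (8B, 8-aligned)
72..73  reserved  (1B, 1-aligned)
73..74  attrs  (1B, 1-aligned)
74..80  -- padding (6B)
80..88  mtime  (8B, 8-aligned)
88..96  blocks  (8B, 8-aligned)
sizeof = 96, alignof = 8
array of 13: 13 × 96 = 1248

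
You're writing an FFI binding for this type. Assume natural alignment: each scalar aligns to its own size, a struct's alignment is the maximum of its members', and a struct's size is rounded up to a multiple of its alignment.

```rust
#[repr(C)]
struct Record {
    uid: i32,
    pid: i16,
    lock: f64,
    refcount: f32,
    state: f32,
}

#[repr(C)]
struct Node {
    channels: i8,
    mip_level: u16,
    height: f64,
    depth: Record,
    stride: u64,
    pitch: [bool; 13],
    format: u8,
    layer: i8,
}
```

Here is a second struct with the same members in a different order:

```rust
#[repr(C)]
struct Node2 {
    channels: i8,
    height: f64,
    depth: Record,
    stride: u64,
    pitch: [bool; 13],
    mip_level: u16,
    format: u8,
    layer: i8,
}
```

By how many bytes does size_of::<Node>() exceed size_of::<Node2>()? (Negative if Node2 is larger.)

-8

Record: 0..4  uid  (4B, 4-aligned); 4..6  pid  (2B, 2-aligned); 6..8  -- padding (2B); 8..16  lock  (8B, 8-aligned); 16..20  refcount  (4B, 4-aligned); 20..24  state  (4B, 4-aligned); sizeof = 24, alignof = 8
0..1  channels  (1B, 1-aligned)
1..2  -- padding (1B)
2..4  mip_level  (2B, 2-aligned)
4..8  -- padding (4B)
8..16  height  (8B, 8-aligned)
16..40  depth  (24B, 8-aligned)
40..48  stride  (8B, 8-aligned)
48..61  pitch  (13B, 1-aligned)
61..62  format  (1B, 1-aligned)
62..63  layer  (1B, 1-aligned)
63..64  -- tail padding (1B)
sizeof = 64, alignof = 8
— Node2 —
0..1  channels  (1B, 1-aligned)
1..8  -- padding (7B)
8..16  height  (8B, 8-aligned)
16..40  depth  (24B, 8-aligned)
40..48  stride  (8B, 8-aligned)
48..61  pitch  (13B, 1-aligned)
61..62  -- padding (1B)
62..64  mip_level  (2B, 2-aligned)
64..65  format  (1B, 1-aligned)
65..66  layer  (1B, 1-aligned)
66..72  -- tail padding (6B)
sizeof = 72, alignof = 8
64 − 72 = -8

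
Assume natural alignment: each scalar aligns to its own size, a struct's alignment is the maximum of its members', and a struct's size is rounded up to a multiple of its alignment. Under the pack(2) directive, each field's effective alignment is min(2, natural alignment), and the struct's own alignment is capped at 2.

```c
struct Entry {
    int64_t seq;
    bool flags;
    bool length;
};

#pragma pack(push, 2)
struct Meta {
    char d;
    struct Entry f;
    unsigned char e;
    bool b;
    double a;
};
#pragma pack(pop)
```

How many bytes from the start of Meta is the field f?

2

Entry: 0..8  seq  (8B, 8-aligned); 8..9  flags  (1B, 1-aligned); 9..10  length  (1B, 1-aligned); 10..16  -- tail padding (6B); sizeof = 16, alignof = 8
0..1  d  (1B, 1-aligned)
1..2  -- padding (1B)
2..18  f  (16B, 2-aligned)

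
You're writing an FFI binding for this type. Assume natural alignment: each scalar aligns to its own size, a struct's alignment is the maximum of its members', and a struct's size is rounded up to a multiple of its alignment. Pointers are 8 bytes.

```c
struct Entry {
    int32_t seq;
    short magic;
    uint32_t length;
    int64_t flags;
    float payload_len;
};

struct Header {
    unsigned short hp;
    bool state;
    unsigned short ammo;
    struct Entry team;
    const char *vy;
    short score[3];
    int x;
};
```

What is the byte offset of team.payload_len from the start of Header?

32

Entry: seq at 0 (size 4, align 4) → ends 4; magic at 4 (size 2, align 2) → ends 6; pad 2 to align 4 for length; length at 8 (size 4, align 4) → ends 12; pad 4 to align 8 for flags; flags at 16 (size 8, align 8) → ends 24; payload_len at 24 (size 4, align 4) → ends 28; tail pad 4 to reach multiple of 8; total 32 bytes, alignment 8
hp at 0 (size 2, align 2) → ends 2
state at 2 (size 1, align 1) → ends 3
pad 1 to align 2 for ammo
ammo at 4 (size 2, align 2) → ends 6
pad 2 to align 8 for team
team at 8 (size 32, align 8) → ends 40
within Entry: payload_len at 24
8 + 24 = 32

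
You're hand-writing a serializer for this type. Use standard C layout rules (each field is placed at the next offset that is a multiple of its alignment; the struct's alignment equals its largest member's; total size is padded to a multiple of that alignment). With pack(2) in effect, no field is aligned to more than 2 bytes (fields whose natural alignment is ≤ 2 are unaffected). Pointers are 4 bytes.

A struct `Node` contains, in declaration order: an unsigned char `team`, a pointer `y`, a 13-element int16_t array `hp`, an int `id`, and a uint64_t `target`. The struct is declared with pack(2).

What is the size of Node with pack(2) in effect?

44

team at 0 (size 1, align 1) → ends 1
pad 1 to align 2 for y
y at 2 (size 4, align 2) → ends 6
hp at 6 (size 26, align 2) → ends 32
id at 32 (size 4, align 2) → ends 36
target at 36 (size 8, align 2) → ends 44
total 44 bytes, alignment 2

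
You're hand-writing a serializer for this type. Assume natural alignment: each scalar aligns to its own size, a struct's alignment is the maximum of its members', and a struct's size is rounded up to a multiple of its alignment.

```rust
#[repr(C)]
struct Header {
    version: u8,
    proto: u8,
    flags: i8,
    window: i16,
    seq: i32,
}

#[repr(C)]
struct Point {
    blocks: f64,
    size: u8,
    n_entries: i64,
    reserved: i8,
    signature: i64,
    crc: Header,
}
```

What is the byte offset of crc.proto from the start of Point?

Header: version at 0 (size 1, align 1) → ends 1; proto at 1 (size 1, align 1) → ends 2; flags at 2 (size 1, align 1) → ends 3; pad 1 to align 2 for window; window at 4 (size 2, align 2) → ends 6; pad 2 to align 4 for seq; seq at 8 (size 4, align 4) → ends 12; total 12 bytes, alignment 4
blocks at 0 (size 8, align 8) → ends 8
size at 8 (size 1, align 1) → ends 9
pad 7 to align 8 for n_entries
n_entries at 16 (size 8, align 8) → ends 24
reserved at 24 (size 1, align 1) → ends 25
pad 7 to align 8 for signature
signature at 32 (size 8, align 8) → ends 40
crc at 40 (size 12, align 4) → ends 52
within Header: proto at 1
40 + 1 = 41

41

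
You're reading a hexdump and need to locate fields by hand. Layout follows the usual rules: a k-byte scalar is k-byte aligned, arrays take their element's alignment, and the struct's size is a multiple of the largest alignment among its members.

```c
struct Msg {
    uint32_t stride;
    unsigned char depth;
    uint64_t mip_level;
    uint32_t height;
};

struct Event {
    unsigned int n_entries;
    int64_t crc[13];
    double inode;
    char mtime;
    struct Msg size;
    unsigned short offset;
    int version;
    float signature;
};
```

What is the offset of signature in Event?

Msg: @0: stride [4B, align 4] → 4; @4: depth [1B, align 1] → 5; +3 pad (align 8); @8: mip_level [8B, align 8] → 16; @16: height [4B, align 4] → 20; +4 tail pad (align 8); size 24, align 8
@0: n_entries [4B, align 4] → 4
+4 pad (align 8)
@8: crc [104B, align 8] → 112
@112: inode [8B, align 8] → 120
@120: mtime [1B, align 1] → 121
+7 pad (align 8)
@128: size [24B, align 8] → 152
@152: offset [2B, align 2] → 154
+2 pad (align 4)
@156: version [4B, align 4] → 160
@160: signature [4B, align 4] → 164

160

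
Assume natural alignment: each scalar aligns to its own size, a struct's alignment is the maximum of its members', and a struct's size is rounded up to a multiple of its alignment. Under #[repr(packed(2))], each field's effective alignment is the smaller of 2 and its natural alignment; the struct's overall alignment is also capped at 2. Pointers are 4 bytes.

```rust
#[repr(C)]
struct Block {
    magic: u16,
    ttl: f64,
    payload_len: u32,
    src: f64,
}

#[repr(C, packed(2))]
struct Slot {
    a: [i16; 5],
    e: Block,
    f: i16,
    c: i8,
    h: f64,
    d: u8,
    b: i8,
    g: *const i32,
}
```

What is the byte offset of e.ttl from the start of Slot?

Block: @0: magic [2B, align 2] → 2; +6 pad (align 8); @8: ttl [8B, align 8] → 16; @16: payload_len [4B, align 4] → 20; +4 pad (align 8); @24: src [8B, align 8] → 32; size 32, align 8
@0: a [10B, align 2] → 10
@10: e [32B, align 2] → 42
within Block: ttl at 8
10 + 8 = 18

18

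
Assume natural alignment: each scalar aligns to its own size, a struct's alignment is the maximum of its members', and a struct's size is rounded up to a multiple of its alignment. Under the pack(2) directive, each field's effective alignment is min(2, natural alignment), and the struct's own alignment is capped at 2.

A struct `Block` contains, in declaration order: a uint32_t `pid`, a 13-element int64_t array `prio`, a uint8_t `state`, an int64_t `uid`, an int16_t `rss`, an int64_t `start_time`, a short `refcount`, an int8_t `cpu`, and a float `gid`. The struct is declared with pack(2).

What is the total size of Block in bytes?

136

@0: pid [4B, align 2] → 4
@4: prio [104B, align 2] → 108
@108: state [1B, align 1] → 109
+1 pad (align 2)
@110: uid [8B, align 2] → 118
@118: rss [2B, align 2] → 120
@120: start_time [8B, align 2] → 128
@128: refcount [2B, align 2] → 130
@130: cpu [1B, align 1] → 131
+1 pad (align 2)
@132: gid [4B, align 2] → 136
size 136, align 2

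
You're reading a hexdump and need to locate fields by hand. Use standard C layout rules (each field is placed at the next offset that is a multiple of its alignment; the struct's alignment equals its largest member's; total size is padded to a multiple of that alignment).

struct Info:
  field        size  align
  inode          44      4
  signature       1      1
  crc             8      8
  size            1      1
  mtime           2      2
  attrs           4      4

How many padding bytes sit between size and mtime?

0..44  inode  (44B, 4-aligned)
44..45  signature  (1B, 1-aligned)
45..48  -- padding (3B)
48..56  crc  (8B, 8-aligned)
56..57  size  (1B, 1-aligned)
57..58  -- padding (1B)
58..60  mtime  (2B, 2-aligned)

1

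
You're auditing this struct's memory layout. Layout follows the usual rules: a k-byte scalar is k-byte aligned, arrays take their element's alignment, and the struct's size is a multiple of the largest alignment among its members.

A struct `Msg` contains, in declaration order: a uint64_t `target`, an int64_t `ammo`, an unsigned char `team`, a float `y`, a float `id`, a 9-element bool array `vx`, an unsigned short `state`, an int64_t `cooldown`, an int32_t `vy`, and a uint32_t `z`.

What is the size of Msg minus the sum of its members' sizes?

target at 0 (size 8, align 8) → ends 8
ammo at 8 (size 8, align 8) → ends 16
team at 16 (size 1, align 1) → ends 17
pad 3 to align 4 for y
y at 20 (size 4, align 4) → ends 24
id at 24 (size 4, align 4) → ends 28
vx at 28 (size 9, align 1) → ends 37
pad 1 to align 2 for state
state at 38 (size 2, align 2) → ends 40
cooldown at 40 (size 8, align 8) → ends 48
vy at 48 (size 4, align 4) → ends 52
z at 52 (size 4, align 4) → ends 56
total 56 bytes, alignment 8
data bytes 52, size 56 → padding 4

4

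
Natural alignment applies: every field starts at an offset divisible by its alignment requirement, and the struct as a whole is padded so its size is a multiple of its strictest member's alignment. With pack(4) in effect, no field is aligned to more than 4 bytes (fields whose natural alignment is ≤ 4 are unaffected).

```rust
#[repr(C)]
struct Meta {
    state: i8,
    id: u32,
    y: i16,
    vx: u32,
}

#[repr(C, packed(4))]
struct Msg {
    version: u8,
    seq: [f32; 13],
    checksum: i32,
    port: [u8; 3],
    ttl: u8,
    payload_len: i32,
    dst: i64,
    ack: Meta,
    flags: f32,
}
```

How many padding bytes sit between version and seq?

3

Meta: @0: state [1B, align 1] → 1; +3 pad (align 4); @4: id [4B, align 4] → 8; @8: y [2B, align 2] → 10; +2 pad (align 4); @12: vx [4B, align 4] → 16; size 16, align 4
@0: version [1B, align 1] → 1
+3 pad (align 4)
@4: seq [52B, align 4] → 56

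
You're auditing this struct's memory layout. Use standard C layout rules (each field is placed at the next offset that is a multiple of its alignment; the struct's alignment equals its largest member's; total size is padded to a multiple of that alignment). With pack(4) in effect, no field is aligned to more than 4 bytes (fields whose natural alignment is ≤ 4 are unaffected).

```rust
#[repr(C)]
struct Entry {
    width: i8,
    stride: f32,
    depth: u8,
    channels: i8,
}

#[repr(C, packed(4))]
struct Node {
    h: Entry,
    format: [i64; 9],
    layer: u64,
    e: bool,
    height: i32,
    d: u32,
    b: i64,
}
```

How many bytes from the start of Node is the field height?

96

Entry: @0: width [1B, align 1] → 1; +3 pad (align 4); @4: stride [4B, align 4] → 8; @8: depth [1B, align 1] → 9; @9: channels [1B, align 1] → 10; +2 tail pad (align 4); size 12, align 4
@0: h [12B, align 4] → 12
@12: format [72B, align 4] → 84
@84: layer [8B, align 4] → 92
@92: e [1B, align 1] → 93
+3 pad (align 4)
@96: height [4B, align 4] → 100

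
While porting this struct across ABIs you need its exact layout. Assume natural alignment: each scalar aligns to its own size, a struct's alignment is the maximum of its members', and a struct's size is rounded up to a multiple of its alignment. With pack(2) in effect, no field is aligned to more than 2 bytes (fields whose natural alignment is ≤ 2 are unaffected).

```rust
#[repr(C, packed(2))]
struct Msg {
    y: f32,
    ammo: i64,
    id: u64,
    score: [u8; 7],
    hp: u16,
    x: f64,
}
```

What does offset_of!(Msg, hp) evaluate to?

y at 0 (size 4, align 2) → ends 4
ammo at 4 (size 8, align 2) → ends 12
id at 12 (size 8, align 2) → ends 20
score at 20 (size 7, align 1) → ends 27
pad 1 to align 2 for hp
hp at 28 (size 2, align 2) → ends 30

28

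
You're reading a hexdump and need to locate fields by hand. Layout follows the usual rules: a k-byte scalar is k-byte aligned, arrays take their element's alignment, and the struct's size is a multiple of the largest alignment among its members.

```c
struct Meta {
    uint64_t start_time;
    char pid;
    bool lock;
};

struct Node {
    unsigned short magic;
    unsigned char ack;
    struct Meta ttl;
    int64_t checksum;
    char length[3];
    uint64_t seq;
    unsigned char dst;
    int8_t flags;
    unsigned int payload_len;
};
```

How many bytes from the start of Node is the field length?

32

Meta: start_time at 0 (size 8, align 8) → ends 8; pid at 8 (size 1, align 1) → ends 9; lock at 9 (size 1, align 1) → ends 10; tail pad 6 to reach multiple of 8; total 16 bytes, alignment 8
magic at 0 (size 2, align 2) → ends 2
ack at 2 (size 1, align 1) → ends 3
pad 5 to align 8 for ttl
ttl at 8 (size 16, align 8) → ends 24
checksum at 24 (size 8, align 8) → ends 32
length at 32 (size 3, align 1) → ends 35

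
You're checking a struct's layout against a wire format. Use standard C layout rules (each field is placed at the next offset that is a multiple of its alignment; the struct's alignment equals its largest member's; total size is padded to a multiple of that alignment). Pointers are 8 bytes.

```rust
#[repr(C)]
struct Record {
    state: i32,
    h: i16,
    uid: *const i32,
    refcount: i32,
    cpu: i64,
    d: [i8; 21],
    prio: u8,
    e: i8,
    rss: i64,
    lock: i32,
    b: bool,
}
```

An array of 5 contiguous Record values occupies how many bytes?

360

0..4  state  (4B, 4-aligned)
4..6  h  (2B, 2-aligned)
6..8  -- padding (2B)
8..16  uid  (8B, 8-aligned)
16..20  refcount  (4B, 4-aligned)
20..24  -- padding (4B)
24..32  cpu  (8B, 8-aligned)
32..53  d  (21B, 1-aligned)
53..54  prio  (1B, 1-aligned)
54..55  e  (1B, 1-aligned)
55..56  -- padding (1B)
56..64  rss  (8B, 8-aligned)
64..68  lock  (4B, 4-aligned)
68..69  b  (1B, 1-aligned)
69..72  -- tail padding (3B)
sizeof = 72, alignof = 8
array of 5: 5 × 72 = 360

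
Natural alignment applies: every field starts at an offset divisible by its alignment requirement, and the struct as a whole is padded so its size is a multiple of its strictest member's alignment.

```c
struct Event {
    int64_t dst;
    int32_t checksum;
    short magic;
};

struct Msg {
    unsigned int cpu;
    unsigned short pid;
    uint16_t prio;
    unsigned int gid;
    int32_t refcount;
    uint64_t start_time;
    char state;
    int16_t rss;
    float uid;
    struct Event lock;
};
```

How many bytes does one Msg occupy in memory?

48 bytes

Event: @0: dst [8B, align 8] → 8; @8: checksum [4B, align 4] → 12; @12: magic [2B, align 2] → 14; +2 tail pad (align 8); size 16, align 8
@0: cpu [4B, align 4] → 4
@4: pid [2B, align 2] → 6
@6: prio [2B, align 2] → 8
@8: gid [4B, align 4] → 12
@12: refcount [4B, align 4] → 16
@16: start_time [8B, align 8] → 24
@24: state [1B, align 1] → 25
+1 pad (align 2)
@26: rss [2B, align 2] → 28
@28: uid [4B, align 4] → 32
@32: lock [16B, align 8] → 48
size 48, align 8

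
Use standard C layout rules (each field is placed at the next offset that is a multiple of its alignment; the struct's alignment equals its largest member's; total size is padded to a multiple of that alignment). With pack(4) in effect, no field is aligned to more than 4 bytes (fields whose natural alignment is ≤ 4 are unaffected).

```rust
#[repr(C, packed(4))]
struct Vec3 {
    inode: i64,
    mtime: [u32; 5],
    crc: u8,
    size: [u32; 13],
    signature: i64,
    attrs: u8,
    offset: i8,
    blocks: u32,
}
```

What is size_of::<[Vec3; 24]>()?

0..8  inode  (8B, 4-aligned)
8..28  mtime  (20B, 4-aligned)
28..29  crc  (1B, 1-aligned)
29..32  -- padding (3B)
32..84  size  (52B, 4-aligned)
84..92  signature  (8B, 4-aligned)
92..93  attrs  (1B, 1-aligned)
93..94  offset  (1B, 1-aligned)
94..96  -- padding (2B)
96..100  blocks  (4B, 4-aligned)
sizeof = 100, alignof = 4
array of 24: 24 × 100 = 2400

2400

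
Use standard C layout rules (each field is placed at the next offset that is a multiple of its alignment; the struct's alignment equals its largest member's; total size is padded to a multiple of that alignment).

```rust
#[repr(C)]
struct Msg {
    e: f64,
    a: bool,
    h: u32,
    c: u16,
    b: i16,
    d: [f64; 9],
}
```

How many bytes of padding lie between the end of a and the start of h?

3

e at 0 (size 8, align 8) → ends 8
a at 8 (size 1, align 1) → ends 9
pad 3 to align 4 for h
h at 12 (size 4, align 4) → ends 16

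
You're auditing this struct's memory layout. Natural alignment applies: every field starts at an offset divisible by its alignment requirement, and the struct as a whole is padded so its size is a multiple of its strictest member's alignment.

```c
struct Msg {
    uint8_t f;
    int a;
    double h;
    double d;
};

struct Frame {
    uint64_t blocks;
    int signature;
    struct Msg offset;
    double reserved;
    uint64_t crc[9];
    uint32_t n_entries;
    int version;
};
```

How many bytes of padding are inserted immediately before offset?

Msg: f at 0 (size 1, align 1) → ends 1; pad 3 to align 4 for a; a at 4 (size 4, align 4) → ends 8; h at 8 (size 8, align 8) → ends 16; d at 16 (size 8, align 8) → ends 24; total 24 bytes, alignment 8
blocks at 0 (size 8, align 8) → ends 8
signature at 8 (size 4, align 4) → ends 12
pad 4 to align 8 for offset
offset at 16 (size 24, align 8) → ends 40

4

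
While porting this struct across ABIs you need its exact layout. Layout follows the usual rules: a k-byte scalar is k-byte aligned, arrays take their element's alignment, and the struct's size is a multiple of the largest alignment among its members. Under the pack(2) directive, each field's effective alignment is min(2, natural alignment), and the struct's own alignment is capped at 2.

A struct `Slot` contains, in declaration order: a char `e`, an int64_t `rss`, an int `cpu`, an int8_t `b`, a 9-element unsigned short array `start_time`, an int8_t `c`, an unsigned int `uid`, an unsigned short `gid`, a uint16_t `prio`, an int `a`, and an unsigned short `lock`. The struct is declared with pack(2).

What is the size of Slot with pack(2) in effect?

e at 0 (size 1, align 1) → ends 1
pad 1 to align 2 for rss
rss at 2 (size 8, align 2) → ends 10
cpu at 10 (size 4, align 2) → ends 14
b at 14 (size 1, align 1) → ends 15
pad 1 to align 2 for start_time
start_time at 16 (size 18, align 2) → ends 34
c at 34 (size 1, align 1) → ends 35
pad 1 to align 2 for uid
uid at 36 (size 4, align 2) → ends 40
gid at 40 (size 2, align 2) → ends 42
prio at 42 (size 2, align 2) → ends 44
a at 44 (size 4, align 2) → ends 48
lock at 48 (size 2, align 2) → ends 50
total 50 bytes, alignment 2

50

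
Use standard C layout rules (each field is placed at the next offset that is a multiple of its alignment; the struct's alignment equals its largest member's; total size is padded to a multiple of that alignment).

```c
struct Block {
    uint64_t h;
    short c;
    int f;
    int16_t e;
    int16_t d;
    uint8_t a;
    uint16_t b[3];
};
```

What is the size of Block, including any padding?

32

@0: h [8B, align 8] → 8
@8: c [2B, align 2] → 10
+2 pad (align 4)
@12: f [4B, align 4] → 16
@16: e [2B, align 2] → 18
@18: d [2B, align 2] → 20
@20: a [1B, align 1] → 21
+1 pad (align 2)
@22: b [6B, align 2] → 28
+4 tail pad (align 8)
size 32, align 8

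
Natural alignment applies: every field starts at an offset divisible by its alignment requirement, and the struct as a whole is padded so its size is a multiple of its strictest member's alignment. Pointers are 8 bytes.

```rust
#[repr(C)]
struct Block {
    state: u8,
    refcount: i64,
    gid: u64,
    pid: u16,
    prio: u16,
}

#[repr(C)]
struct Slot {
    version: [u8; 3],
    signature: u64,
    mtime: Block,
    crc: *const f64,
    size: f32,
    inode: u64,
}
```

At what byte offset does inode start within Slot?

Block: state at 0 (size 1, align 1) → ends 1; pad 7 to align 8 for refcount; refcount at 8 (size 8, align 8) → ends 16; gid at 16 (size 8, align 8) → ends 24; pid at 24 (size 2, align 2) → ends 26; prio at 26 (size 2, align 2) → ends 28; tail pad 4 to reach multiple of 8; total 32 bytes, alignment 8
version at 0 (size 3, align 1) → ends 3
pad 5 to align 8 for signature
signature at 8 (size 8, align 8) → ends 16
mtime at 16 (size 32, align 8) → ends 48
crc at 48 (size 8, align 8) → ends 56
size at 56 (size 4, align 4) → ends 60
pad 4 to align 8 for inode
inode at 64 (size 8, align 8) → ends 72

64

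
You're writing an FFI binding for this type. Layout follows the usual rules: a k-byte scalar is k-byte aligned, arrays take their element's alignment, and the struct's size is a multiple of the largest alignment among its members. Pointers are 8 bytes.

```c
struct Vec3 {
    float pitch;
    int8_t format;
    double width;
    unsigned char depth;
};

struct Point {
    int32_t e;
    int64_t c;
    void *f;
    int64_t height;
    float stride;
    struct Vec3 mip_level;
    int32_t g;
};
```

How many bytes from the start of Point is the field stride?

Vec3: @0: pitch [4B, align 4] → 4; @4: format [1B, align 1] → 5; +3 pad (align 8); @8: width [8B, align 8] → 16; @16: depth [1B, align 1] → 17; +7 tail pad (align 8); size 24, align 8
@0: e [4B, align 4] → 4
+4 pad (align 8)
@8: c [8B, align 8] → 16
@16: f [8B, align 8] → 24
@24: height [8B, align 8] → 32
@32: stride [4B, align 4] → 36

32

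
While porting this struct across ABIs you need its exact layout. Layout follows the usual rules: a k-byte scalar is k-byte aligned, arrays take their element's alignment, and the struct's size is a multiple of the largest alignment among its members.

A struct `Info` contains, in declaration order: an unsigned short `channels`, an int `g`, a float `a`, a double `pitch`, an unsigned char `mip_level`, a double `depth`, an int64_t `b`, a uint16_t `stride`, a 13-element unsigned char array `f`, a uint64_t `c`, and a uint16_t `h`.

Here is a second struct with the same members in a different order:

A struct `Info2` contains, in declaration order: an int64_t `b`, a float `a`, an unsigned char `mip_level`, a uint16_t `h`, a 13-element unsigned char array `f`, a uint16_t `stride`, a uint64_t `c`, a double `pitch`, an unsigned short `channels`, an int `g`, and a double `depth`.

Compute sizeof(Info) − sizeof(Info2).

@0: channels [2B, align 2] → 2
+2 pad (align 4)
@4: g [4B, align 4] → 8
@8: a [4B, align 4] → 12
+4 pad (align 8)
@16: pitch [8B, align 8] → 24
@24: mip_level [1B, align 1] → 25
+7 pad (align 8)
@32: depth [8B, align 8] → 40
@40: b [8B, align 8] → 48
@48: stride [2B, align 2] → 50
@50: f [13B, align 1] → 63
+1 pad (align 8)
@64: c [8B, align 8] → 72
@72: h [2B, align 2] → 74
+6 tail pad (align 8)
size 80, align 8
— Info2 —
@0: b [8B, align 8] → 8
@8: a [4B, align 4] → 12
@12: mip_level [1B, align 1] → 13
+1 pad (align 2)
@14: h [2B, align 2] → 16
@16: f [13B, align 1] → 29
+1 pad (align 2)
@30: stride [2B, align 2] → 32
@32: c [8B, align 8] → 40
@40: pitch [8B, align 8] → 48
@48: channels [2B, align 2] → 50
+2 pad (align 4)
@52: g [4B, align 4] → 56
@56: depth [8B, align 8] → 64
size 64, align 8
80 − 64 = 16

16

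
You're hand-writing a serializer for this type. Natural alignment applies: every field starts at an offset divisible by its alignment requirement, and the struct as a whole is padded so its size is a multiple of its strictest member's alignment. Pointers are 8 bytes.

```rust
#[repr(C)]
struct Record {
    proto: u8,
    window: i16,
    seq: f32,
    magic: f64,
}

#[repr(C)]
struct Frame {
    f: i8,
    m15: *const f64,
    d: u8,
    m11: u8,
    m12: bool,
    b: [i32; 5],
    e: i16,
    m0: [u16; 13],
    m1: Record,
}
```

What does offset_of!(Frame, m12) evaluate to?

18

Record: proto at 0 (size 1, align 1) → ends 1; pad 1 to align 2 for window; window at 2 (size 2, align 2) → ends 4; seq at 4 (size 4, align 4) → ends 8; magic at 8 (size 8, align 8) → ends 16; total 16 bytes, alignment 8
f at 0 (size 1, align 1) → ends 1
pad 7 to align 8 for m15
m15 at 8 (size 8, align 8) → ends 16
d at 16 (size 1, align 1) → ends 17
m11 at 17 (size 1, align 1) → ends 18
m12 at 18 (size 1, align 1) → ends 19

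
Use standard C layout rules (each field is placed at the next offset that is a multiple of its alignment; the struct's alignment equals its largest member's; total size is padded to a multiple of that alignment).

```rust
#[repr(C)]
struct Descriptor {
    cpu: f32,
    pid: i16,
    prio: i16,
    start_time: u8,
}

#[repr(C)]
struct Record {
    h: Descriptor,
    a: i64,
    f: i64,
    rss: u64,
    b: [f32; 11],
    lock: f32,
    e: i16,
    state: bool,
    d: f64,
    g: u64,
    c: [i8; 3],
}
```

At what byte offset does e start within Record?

88

Descriptor: cpu at 0 (size 4, align 4) → ends 4; pid at 4 (size 2, align 2) → ends 6; prio at 6 (size 2, align 2) → ends 8; start_time at 8 (size 1, align 1) → ends 9; tail pad 3 to reach multiple of 4; total 12 bytes, alignment 4
h at 0 (size 12, align 4) → ends 12
pad 4 to align 8 for a
a at 16 (size 8, align 8) → ends 24
f at 24 (size 8, align 8) → ends 32
rss at 32 (size 8, align 8) → ends 40
b at 40 (size 44, align 4) → ends 84
lock at 84 (size 4, align 4) → ends 88
e at 88 (size 2, align 2) → ends 90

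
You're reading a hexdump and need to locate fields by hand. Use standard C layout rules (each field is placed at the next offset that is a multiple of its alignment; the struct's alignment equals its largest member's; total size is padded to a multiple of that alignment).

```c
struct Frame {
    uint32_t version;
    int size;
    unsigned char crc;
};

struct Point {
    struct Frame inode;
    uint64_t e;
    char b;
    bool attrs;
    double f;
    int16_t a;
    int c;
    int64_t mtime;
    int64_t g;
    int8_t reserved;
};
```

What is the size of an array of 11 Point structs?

792

Frame: version at 0 (size 4, align 4) → ends 4; size at 4 (size 4, align 4) → ends 8; crc at 8 (size 1, align 1) → ends 9; tail pad 3 to reach multiple of 4; total 12 bytes, alignment 4
inode at 0 (size 12, align 4) → ends 12
pad 4 to align 8 for e
e at 16 (size 8, align 8) → ends 24
b at 24 (size 1, align 1) → ends 25
attrs at 25 (size 1, align 1) → ends 26
pad 6 to align 8 for f
f at 32 (size 8, align 8) → ends 40
a at 40 (size 2, align 2) → ends 42
pad 2 to align 4 for c
c at 44 (size 4, align 4) → ends 48
mtime at 48 (size 8, align 8) → ends 56
g at 56 (size 8, align 8) → ends 64
reserved at 64 (size 1, align 1) → ends 65
tail pad 7 to reach multiple of 8
total 72 bytes, alignment 8
array of 11: 11 × 72 = 792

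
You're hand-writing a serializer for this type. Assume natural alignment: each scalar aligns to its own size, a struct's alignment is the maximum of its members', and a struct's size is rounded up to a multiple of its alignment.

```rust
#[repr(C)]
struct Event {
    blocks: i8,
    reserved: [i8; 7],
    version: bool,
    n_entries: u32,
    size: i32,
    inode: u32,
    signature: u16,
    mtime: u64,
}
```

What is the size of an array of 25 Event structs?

0..1  blocks  (1B, 1-aligned)
1..8  reserved  (7B, 1-aligned)
8..9  version  (1B, 1-aligned)
9..12  -- padding (3B)
12..16  n_entries  (4B, 4-aligned)
16..20  size  (4B, 4-aligned)
20..24  inode  (4B, 4-aligned)
24..26  signature  (2B, 2-aligned)
26..32  -- padding (6B)
32..40  mtime  (8B, 8-aligned)
sizeof = 40, alignof = 8
array of 25: 25 × 40 = 1000

1000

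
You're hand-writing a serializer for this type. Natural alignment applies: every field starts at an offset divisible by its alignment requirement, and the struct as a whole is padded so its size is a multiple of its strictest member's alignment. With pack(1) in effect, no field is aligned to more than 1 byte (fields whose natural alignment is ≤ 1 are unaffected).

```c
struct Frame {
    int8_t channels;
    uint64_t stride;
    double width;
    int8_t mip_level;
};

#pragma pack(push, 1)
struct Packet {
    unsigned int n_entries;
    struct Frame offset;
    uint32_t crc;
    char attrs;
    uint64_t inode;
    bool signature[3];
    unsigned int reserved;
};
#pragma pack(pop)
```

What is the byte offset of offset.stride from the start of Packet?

12

Frame: @0: channels [1B, align 1] → 1; +7 pad (align 8); @8: stride [8B, align 8] → 16; @16: width [8B, align 8] → 24; @24: mip_level [1B, align 1] → 25; +7 tail pad (align 8); size 32, align 8
@0: n_entries [4B, align 1] → 4
@4: offset [32B, align 1] → 36
within Frame: stride at 8
4 + 8 = 12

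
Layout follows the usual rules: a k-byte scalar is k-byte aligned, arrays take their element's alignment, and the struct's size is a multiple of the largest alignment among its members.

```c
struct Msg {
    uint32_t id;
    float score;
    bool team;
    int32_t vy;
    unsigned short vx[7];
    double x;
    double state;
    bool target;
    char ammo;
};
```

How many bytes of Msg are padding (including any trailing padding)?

11

id at 0 (size 4, align 4) → ends 4
score at 4 (size 4, align 4) → ends 8
team at 8 (size 1, align 1) → ends 9
pad 3 to align 4 for vy
vy at 12 (size 4, align 4) → ends 16
vx at 16 (size 14, align 2) → ends 30
pad 2 to align 8 for x
x at 32 (size 8, align 8) → ends 40
state at 40 (size 8, align 8) → ends 48
target at 48 (size 1, align 1) → ends 49
ammo at 49 (size 1, align 1) → ends 50
tail pad 6 to reach multiple of 8
total 56 bytes, alignment 8
data bytes 45, size 56 → padding 11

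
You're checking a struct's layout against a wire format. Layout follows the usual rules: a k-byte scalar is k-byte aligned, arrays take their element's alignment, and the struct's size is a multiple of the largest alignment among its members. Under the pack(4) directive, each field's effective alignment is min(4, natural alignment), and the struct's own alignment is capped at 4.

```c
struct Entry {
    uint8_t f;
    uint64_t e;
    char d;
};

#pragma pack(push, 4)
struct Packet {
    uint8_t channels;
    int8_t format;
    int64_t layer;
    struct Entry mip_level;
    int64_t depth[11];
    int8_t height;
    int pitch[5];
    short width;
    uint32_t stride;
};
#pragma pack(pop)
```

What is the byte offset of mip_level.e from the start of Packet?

Entry: @0: f [1B, align 1] → 1; +7 pad (align 8); @8: e [8B, align 8] → 16; @16: d [1B, align 1] → 17; +7 tail pad (align 8); size 24, align 8
@0: channels [1B, align 1] → 1
@1: format [1B, align 1] → 2
+2 pad (align 4)
@4: layer [8B, align 4] → 12
@12: mip_level [24B, align 4] → 36
within Entry: e at 8
12 + 8 = 20

20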